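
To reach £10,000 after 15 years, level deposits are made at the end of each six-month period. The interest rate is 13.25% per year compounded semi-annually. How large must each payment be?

£113.22

Level ordinary annuity; solve FV = PMT × [((1+r)^n − 1)/r] for PMT.
Periodic rate r = 0.1325/2 per half-year; n is counted in half-years.
With n = 30: PMT = 10,000 / ([((1+r)^n − 1)/r]) = £113.22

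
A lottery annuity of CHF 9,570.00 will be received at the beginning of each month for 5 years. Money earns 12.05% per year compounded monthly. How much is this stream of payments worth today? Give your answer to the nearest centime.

CHF 434,046.66

This is an annuity due: 60 payments of CHF 9,570.00 at the beginning of each month.
Periodic rate r = 0.1205/12 per month; n is counted in months.
PV = PMT × [(1 − (1+r)^−n)/r] × (1+r) = 9,570 × [1 − (1+r)^−60] / r × (1+r) = CHF 434,046.66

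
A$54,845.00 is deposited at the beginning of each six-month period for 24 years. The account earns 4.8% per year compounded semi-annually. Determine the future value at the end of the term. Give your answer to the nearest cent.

A$4,965,004.77

This is an annuity due: 48 deposits of A$54,845.00 at the beginning of each six-month period.
Periodic rate r = 0.048/2 per half-year; n is counted in half-years.
FV = PMT × [((1+r)^n − 1)/r] × (1+r) = 54,845 × [(1+r)^48 − 1] / r × (1+r) = A$4,965,004.77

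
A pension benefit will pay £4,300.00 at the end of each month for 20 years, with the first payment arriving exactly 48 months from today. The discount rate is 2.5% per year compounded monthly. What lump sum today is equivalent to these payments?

£735,854.13

Ordinary annuity of 240 payments, first payment at period 48.
Periodic rate r = 0.025/12 per month; n is counted in months.
The ordinary-annuity PV formula values the stream one period before the first payment (period 47); discount that back 47 periods:
PV₀ = 4,300 × [1 − (1+r)^−240] / r × (1+r)^−47 = £735,854.13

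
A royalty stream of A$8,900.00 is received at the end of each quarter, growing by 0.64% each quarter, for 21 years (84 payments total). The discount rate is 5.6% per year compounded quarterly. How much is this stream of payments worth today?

Periodic rate r = 0.056/4 per quarter; n is counted in quarters.
Growing ordinary annuity: PV = PMT₁ × [1 − ((1+g)/(1+r))^n] / (r − g) = 8,900 × [1 − ((1+0.0064)/(1+r))^84] / (r − 0.0064) = A$548,579.01.

A$548,579.01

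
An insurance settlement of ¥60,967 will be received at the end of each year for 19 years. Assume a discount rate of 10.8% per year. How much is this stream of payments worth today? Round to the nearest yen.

¥484,080

This is an ordinary annuity: 19 payments of ¥60,967 at the end of each year.
Periodic rate r = 0.108 per year.
PV = PMT × [(1 − (1+r)^−n)/r] = 60,967 × [1 − (1+r)^−19] / r = ¥484,080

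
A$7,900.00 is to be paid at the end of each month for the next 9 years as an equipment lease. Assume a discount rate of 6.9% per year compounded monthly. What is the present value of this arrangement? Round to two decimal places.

A$634,248.51

This is an ordinary annuity: 108 payments of A$7,900.00 at the end of each month.
Periodic rate r = 0.069/12 per month; n is counted in months.
PV = PMT × [(1 − (1+r)^−n)/r] = 7,900 × [1 − (1+r)^−108] / r = A$634,248.51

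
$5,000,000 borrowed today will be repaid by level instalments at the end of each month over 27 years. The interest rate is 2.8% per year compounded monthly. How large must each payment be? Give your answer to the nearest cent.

$22,010.69

Level ordinary annuity; solve PV = PMT × [(1 − (1+r)^−n)/r] for PMT.
Periodic rate r = 0.028/12 per month; n is counted in months.
With n = 324: PMT = 5,000,000 / ([(1 − (1+r)^−n)/r]) = $22,010.69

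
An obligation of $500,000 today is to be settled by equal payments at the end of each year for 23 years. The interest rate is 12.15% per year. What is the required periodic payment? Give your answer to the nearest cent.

Level ordinary annuity; solve PV = PMT × [(1 − (1+r)^−n)/r] for PMT.
Periodic rate r = 0.1215 per year.
With n = 23: PMT = 500,000 / ([(1 − (1+r)^−n)/r]) = $65,431.71

$65,431.71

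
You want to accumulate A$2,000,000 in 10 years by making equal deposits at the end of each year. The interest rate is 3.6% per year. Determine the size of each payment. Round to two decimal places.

Level ordinary annuity; solve FV = PMT × [((1+r)^n − 1)/r] for PMT.
Periodic rate r = 0.036 per year.
With n = 10: PMT = 2,000,000 / ([((1+r)^n − 1)/r]) = A$169,696.40

A$169,696.40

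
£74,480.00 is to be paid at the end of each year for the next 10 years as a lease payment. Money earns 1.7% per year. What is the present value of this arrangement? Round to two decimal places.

This is an ordinary annuity: 10 payments of £74,480.00 at the end of each year.
Periodic rate r = 0.017 per year.
PV = PMT × [(1 − (1+r)^−n)/r] = 74,480 × [1 − (1+r)^−10] / r = £679,646.95

£679,646.95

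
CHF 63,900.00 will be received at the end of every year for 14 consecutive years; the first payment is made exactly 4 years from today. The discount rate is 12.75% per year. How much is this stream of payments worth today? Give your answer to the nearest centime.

Ordinary annuity of 14 payments, first payment at period 4.
Periodic rate r = 0.1275 per year.
The ordinary-annuity PV formula values the stream one period before the first payment (period 3); discount that back 3 periods:
PV₀ = 63,900 × [1 − (1+r)^−14] / r × (1+r)^−3 = CHF 284,491.79

CHF 284,491.79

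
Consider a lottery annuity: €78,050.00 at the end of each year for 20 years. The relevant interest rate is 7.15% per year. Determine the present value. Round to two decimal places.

€817,309.94

This is an ordinary annuity: 20 payments of €78,050.00 at the end of each year.
Periodic rate r = 0.0715 per year.
PV = PMT × [(1 − (1+r)^−n)/r] = 78,050 × [1 − (1+r)^−20] / r = €817,309.94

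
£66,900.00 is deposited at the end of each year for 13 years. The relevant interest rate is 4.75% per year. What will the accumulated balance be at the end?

This is an ordinary annuity: 13 deposits of £66,900.00 at the end of each year.
Periodic rate r = 0.0475 per year.
FV = PMT × [((1+r)^n − 1)/r] = 66,900 × [(1+r)^13 − 1] / r = £1,166,328.07

£1,166,328.07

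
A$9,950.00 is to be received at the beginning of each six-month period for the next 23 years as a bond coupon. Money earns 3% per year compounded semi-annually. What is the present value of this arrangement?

A$333,845.75

This is an annuity due: 46 payments of A$9,950.00 at the beginning of each six-month period.
Periodic rate r = 0.03/2 per half-year; n is counted in half-years.
PV = PMT × [(1 − (1+r)^−n)/r] × (1+r) = 9,950 × [1 − (1+r)^−46] / r × (1+r) = A$333,845.75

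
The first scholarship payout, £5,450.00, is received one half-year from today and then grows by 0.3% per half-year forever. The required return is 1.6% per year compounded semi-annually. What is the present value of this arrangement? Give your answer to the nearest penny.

£1,090,000.00

Periodic rate r = 0.016/2 per half-year.
Growing perpetuity (Gordon): PV = PMT₁ / (r − g) = 5,450 / (r − 0.003) = £1,090,000.00.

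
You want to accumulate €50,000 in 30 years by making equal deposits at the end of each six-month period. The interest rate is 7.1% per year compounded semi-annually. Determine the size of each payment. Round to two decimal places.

Level ordinary annuity; solve FV = PMT × [((1+r)^n − 1)/r] for PMT.
Periodic rate r = 0.071/2 per half-year; n is counted in half-years.
With n = 60: PMT = 50,000 / ([((1+r)^n − 1)/r]) = €249.66

€249.66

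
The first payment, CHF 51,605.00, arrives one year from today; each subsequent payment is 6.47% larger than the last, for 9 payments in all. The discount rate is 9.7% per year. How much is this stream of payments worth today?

Periodic rate r = 0.097 per year.
Growing ordinary annuity: PV = PMT₁ × [1 − ((1+g)/(1+r))^n] / (r − g) = 51,605 × [1 − ((1+0.0647)/(1+r))^9] / (r − 0.0647) = CHF 376,792.62.

CHF 376,792.62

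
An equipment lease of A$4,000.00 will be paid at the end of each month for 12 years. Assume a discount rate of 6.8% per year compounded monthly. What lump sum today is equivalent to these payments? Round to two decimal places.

A$393,023.58

This is an ordinary annuity: 144 payments of A$4,000.00 at the end of each month.
Periodic rate r = 0.068/12 per month; n is counted in months.
PV = PMT × [(1 − (1+r)^−n)/r] = 4,000 × [1 − (1+r)^−144] / r = A$393,023.58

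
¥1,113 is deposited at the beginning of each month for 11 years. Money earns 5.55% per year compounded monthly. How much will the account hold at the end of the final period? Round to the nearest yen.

¥202,781

This is an annuity due: 132 deposits of ¥1,113 at the beginning of each month.
Periodic rate r = 0.0555/12 per month; n is counted in months.
FV = PMT × [((1+r)^n − 1)/r] × (1+r) = 1,113 × [(1+r)^132 − 1] / r × (1+r) = ¥202,781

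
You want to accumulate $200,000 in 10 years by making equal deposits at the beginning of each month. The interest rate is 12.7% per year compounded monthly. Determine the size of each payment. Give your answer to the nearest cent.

Level annuity due; solve FV = PMT × [((1+r)^n − 1)/r] × (1+r) for PMT.
Periodic rate r = 0.127/12 per month; n is counted in months.
With n = 120: PMT = 200,000 / ([((1+r)^n − 1)/r] × (1+r)) = $825.53

$825.53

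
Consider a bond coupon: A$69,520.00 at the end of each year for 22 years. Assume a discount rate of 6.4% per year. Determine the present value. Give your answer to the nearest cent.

A$808,781.32

This is an ordinary annuity: 22 payments of A$69,520.00 at the end of each year.
Periodic rate r = 0.064 per year.
PV = PMT × [(1 − (1+r)^−n)/r] = 69,520 × [1 − (1+r)^−22] / r = A$808,781.32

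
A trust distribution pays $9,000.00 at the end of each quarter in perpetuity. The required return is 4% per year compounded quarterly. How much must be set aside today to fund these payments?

$900,000.00

Periodic rate r = 0.04/4 per quarter.
Level perpetuity: PV = PMT / r = 9,000 / (0.04/4) = $900,000.00.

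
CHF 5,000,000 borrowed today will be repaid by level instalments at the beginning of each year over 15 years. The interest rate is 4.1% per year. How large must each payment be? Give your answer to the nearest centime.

Level annuity due; solve PV = PMT × [(1 − (1+r)^−n)/r] × (1+r) for PMT.
Periodic rate r = 0.041 per year.
With n = 15: PMT = 5,000,000 / ([(1 − (1+r)^−n)/r] × (1+r)) = CHF 435,019.87

CHF 435,019.87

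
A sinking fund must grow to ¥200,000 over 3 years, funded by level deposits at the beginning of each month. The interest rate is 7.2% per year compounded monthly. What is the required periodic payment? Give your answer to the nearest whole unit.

Level annuity due; solve FV = PMT × [((1+r)^n − 1)/r] × (1+r) for PMT.
Periodic rate r = 0.072/12 per month; n is counted in months.
With n = 36: PMT = 200,000 / ([((1+r)^n − 1)/r] × (1+r)) = ¥4,964

¥4,964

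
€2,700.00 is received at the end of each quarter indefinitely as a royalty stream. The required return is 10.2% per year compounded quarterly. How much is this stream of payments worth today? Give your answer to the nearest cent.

€105,882.35

Periodic rate r = 0.102/4 per quarter.
Level perpetuity: PV = PMT / r = 2,700 / (0.102/4) = €105,882.35.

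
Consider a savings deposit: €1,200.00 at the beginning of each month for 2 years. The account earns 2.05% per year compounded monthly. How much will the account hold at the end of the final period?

€29,423.13

This is an annuity due: 24 deposits of €1,200.00 at the beginning of each month.
Periodic rate r = 0.0205/12 per month; n is counted in months.
FV = PMT × [((1+r)^n − 1)/r] × (1+r) = 1,200 × [(1+r)^24 − 1] / r × (1+r) = €29,423.13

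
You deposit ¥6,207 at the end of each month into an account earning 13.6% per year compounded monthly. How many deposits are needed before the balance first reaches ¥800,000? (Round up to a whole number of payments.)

80 payments

Periodic rate r = 0.136/12 per month; n is counted in months.
Ordinary annuity FV: 800,000 = 6,207 × [((1+r)^n − 1)/r].
(1+r)^n = 1 + 800,000 × r / 6,207, so n = ln(1 + 800,000·r/6,207) / ln(1+r) = 79.90.
Round up to a whole number of payments: n = 80.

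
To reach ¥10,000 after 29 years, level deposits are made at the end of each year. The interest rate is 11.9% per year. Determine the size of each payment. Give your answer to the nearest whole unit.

¥47

Level ordinary annuity; solve FV = PMT × [((1+r)^n − 1)/r] for PMT.
Periodic rate r = 0.119 per year.
With n = 29: PMT = 10,000 / ([((1+r)^n − 1)/r]) = ¥47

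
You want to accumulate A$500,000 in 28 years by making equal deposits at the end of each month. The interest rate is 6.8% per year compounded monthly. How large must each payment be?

A$499.12

Level ordinary annuity; solve FV = PMT × [((1+r)^n − 1)/r] for PMT.
Periodic rate r = 0.068/12 per month; n is counted in months.
With n = 336: PMT = 500,000 / ([((1+r)^n − 1)/r]) = A$499.12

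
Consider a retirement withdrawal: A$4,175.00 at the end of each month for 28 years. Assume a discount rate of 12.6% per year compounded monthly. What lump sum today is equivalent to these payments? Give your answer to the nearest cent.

This is an ordinary annuity: 336 payments of A$4,175.00 at the end of each month.
Periodic rate r = 0.126/12 per month; n is counted in months.
PV = PMT × [(1 − (1+r)^−n)/r] = 4,175 × [1 − (1+r)^−336] / r = A$385,726.79

A$385,726.79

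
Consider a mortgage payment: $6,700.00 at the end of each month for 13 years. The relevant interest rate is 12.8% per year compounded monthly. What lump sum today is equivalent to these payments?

$508,117.86

This is an ordinary annuity: 156 payments of $6,700.00 at the end of each month.
Periodic rate r = 0.128/12 per month; n is counted in months.
PV = PMT × [(1 − (1+r)^−n)/r] = 6,700 × [1 − (1+r)^−156] / r = $508,117.86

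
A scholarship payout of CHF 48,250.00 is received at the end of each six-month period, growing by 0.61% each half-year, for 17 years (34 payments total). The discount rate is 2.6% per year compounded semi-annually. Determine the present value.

CHF 1,449,992.65

Periodic rate r = 0.026/2 per half-year; n is counted in half-years.
Growing ordinary annuity: PV = PMT₁ × [1 − ((1+g)/(1+r))^n] / (r − g) = 48,250 × [1 − ((1+0.0061)/(1+r))^34] / (r − 0.0061) = CHF 1,449,992.65.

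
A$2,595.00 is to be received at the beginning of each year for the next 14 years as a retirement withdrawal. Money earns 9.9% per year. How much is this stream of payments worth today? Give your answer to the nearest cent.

A$21,124.10

This is an annuity due: 14 payments of A$2,595.00 at the beginning of each year.
Periodic rate r = 0.099 per year.
PV = PMT × [(1 − (1+r)^−n)/r] × (1+r) = 2,595 × [1 − (1+r)^−14] / r × (1+r) = A$21,124.10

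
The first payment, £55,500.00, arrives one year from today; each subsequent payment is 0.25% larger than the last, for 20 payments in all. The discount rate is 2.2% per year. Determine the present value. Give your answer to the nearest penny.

£910,052.52

Periodic rate r = 0.022 per year.
Growing ordinary annuity: PV = PMT₁ × [1 − ((1+g)/(1+r))^n] / (r − g) = 55,500 × [1 − ((1+0.0025)/(1+r))^20] / (r − 0.0025) = £910,052.52.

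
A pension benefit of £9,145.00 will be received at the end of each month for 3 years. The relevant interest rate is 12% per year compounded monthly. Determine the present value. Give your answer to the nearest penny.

This is an ordinary annuity: 36 payments of £9,145.00 at the end of each month.
Periodic rate r = 0.12/12 per month; n is counted in months.
PV = PMT × [(1 − (1+r)^−n)/r] = 9,145 × [1 − (1+r)^−36] / r = £275,333.13

£275,333.13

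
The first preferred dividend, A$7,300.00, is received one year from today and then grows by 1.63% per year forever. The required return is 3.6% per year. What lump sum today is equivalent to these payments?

A$370,558.38

Periodic rate r = 0.036 per year.
Growing perpetuity (Gordon): PV = PMT₁ / (r − g) = 7,300 / (r − 0.0163) = A$370,558.38.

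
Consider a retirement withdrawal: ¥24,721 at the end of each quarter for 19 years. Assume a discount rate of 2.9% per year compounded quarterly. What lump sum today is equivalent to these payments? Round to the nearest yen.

This is an ordinary annuity: 76 payments of ¥24,721 at the end of each quarter.
Periodic rate r = 0.029/4 per quarter; n is counted in quarters.
PV = PMT × [(1 − (1+r)^−n)/r] = 24,721 × [1 − (1+r)^−76] / r = ¥1,440,569

¥1,440,569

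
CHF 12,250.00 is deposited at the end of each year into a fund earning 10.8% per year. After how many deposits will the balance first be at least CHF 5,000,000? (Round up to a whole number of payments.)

Periodic rate r = 0.108 per year.
Ordinary annuity FV: 5,000,000 = 12,250 × [((1+r)^n − 1)/r].
(1+r)^n = 1 + 5,000,000 × r / 12,250, so n = ln(1 + 5,000,000·r/12,250) / ln(1+r) = 37.14.
Round up to a whole number of payments: n = 38.

38 payments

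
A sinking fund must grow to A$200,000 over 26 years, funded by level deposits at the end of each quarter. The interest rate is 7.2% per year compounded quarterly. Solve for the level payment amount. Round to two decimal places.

Level ordinary annuity; solve FV = PMT × [((1+r)^n − 1)/r] for PMT.
Periodic rate r = 0.072/4 per quarter; n is counted in quarters.
With n = 104: PMT = 200,000 / ([((1+r)^n − 1)/r]) = A$667.42

A$667.42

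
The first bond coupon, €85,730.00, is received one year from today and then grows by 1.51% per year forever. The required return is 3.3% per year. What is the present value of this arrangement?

Periodic rate r = 0.033 per year.
Growing perpetuity (Gordon): PV = PMT₁ / (r − g) = 85,730 / (r − 0.0151) = €4,789,385.47.

€4,789,385.47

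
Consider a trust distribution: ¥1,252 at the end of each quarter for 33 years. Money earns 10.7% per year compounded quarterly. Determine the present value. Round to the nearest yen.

¥45,368

This is an ordinary annuity: 132 payments of ¥1,252 at the end of each quarter.
Periodic rate r = 0.107/4 per quarter; n is counted in quarters.
PV = PMT × [(1 − (1+r)^−n)/r] = 1,252 × [1 − (1+r)^−132] / r = ¥45,368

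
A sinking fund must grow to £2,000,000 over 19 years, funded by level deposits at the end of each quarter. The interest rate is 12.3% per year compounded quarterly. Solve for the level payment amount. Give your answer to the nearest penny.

Level ordinary annuity; solve FV = PMT × [((1+r)^n − 1)/r] for PMT.
Periodic rate r = 0.123/4 per quarter; n is counted in quarters.
With n = 76: PMT = 2,000,000 / ([((1+r)^n − 1)/r]) = £6,839.38

£6,839.38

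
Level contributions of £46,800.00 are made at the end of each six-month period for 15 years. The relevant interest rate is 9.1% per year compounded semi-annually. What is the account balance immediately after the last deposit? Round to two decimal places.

This is an ordinary annuity: 30 deposits of £46,800.00 at the end of each six-month period.
Periodic rate r = 0.091/2 per half-year; n is counted in half-years.
FV = PMT × [((1+r)^n − 1)/r] = 46,800 × [(1+r)^30 − 1] / r = £2,879,437.71

£2,879,437.71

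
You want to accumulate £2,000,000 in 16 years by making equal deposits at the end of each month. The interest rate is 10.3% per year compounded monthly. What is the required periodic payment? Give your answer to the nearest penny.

£4,126.44

Level ordinary annuity; solve FV = PMT × [((1+r)^n − 1)/r] for PMT.
Periodic rate r = 0.103/12 per month; n is counted in months.
With n = 192: PMT = 2,000,000 / ([((1+r)^n − 1)/r]) = £4,126.44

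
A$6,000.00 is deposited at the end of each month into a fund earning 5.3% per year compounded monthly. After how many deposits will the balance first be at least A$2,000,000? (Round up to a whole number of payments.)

206 payments

Periodic rate r = 0.053/12 per month; n is counted in months.
Ordinary annuity FV: 2,000,000 = 6,000 × [((1+r)^n − 1)/r].
(1+r)^n = 1 + 2,000,000 × r / 6,000, so n = ln(1 + 2,000,000·r/6,000) / ln(1+r) = 205.38.
Round up to a whole number of payments: n = 206.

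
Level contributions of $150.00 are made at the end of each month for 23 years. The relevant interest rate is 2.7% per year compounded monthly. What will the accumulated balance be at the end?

$57,299.35

This is an ordinary annuity: 276 deposits of $150.00 at the end of each month.
Periodic rate r = 0.027/12 per month; n is counted in months.
FV = PMT × [((1+r)^n − 1)/r] = 150 × [(1+r)^276 − 1] / r = $57,299.35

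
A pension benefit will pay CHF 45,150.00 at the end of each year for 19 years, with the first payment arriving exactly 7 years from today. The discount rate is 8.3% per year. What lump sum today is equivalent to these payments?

Ordinary annuity of 19 payments, first payment at period 7.
Periodic rate r = 0.083 per year.
The ordinary-annuity PV formula values the stream one period before the first payment (period 6); discount that back 6 periods:
PV₀ = 45,150 × [1 − (1+r)^−19] / r × (1+r)^−6 = CHF 263,030.41

CHF 263,030.41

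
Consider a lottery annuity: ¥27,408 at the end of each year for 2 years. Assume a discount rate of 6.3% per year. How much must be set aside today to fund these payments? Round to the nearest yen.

This is an ordinary annuity: 2 payments of ¥27,408 at the end of each year.
Periodic rate r = 0.063 per year.
PV = PMT × [(1 − (1+r)^−n)/r] = 27,408 × [1 − (1+r)^−2] / r = ¥50,039

¥50,039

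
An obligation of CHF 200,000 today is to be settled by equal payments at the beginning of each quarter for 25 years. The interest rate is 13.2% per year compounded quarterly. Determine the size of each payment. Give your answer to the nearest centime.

CHF 6,647.77

Level annuity due; solve PV = PMT × [(1 − (1+r)^−n)/r] × (1+r) for PMT.
Periodic rate r = 0.132/4 per quarter; n is counted in quarters.
With n = 100: PMT = 200,000 / ([(1 − (1+r)^−n)/r] × (1+r)) = CHF 6,647.77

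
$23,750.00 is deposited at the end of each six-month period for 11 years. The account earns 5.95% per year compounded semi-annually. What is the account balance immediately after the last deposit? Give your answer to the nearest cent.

This is an ordinary annuity: 22 deposits of $23,750.00 at the end of each six-month period.
Periodic rate r = 0.0595/2 per half-year; n is counted in half-years.
FV = PMT × [((1+r)^n − 1)/r] = 23,750 × [(1+r)^22 − 1] / r = $723,195.74

$723,195.74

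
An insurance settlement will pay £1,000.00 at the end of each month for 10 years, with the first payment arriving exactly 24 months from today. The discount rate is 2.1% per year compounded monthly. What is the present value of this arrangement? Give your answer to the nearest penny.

£103,889.51

Ordinary annuity of 120 payments, first payment at period 24.
Periodic rate r = 0.021/12 per month; n is counted in months.
The ordinary-annuity PV formula values the stream one period before the first payment (period 23); discount that back 23 periods:
PV₀ = 1,000 × [1 − (1+r)^−120] / r × (1+r)^−23 = £103,889.51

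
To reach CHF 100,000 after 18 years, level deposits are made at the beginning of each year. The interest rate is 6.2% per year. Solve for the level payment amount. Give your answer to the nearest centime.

CHF 2,989.50

Level annuity due; solve FV = PMT × [((1+r)^n − 1)/r] × (1+r) for PMT.
Periodic rate r = 0.062 per year.
With n = 18: PMT = 100,000 / ([((1+r)^n − 1)/r] × (1+r)) = CHF 2,989.50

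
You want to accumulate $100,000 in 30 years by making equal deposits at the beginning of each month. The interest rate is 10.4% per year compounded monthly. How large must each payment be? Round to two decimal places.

$40.26

Level annuity due; solve FV = PMT × [((1+r)^n − 1)/r] × (1+r) for PMT.
Periodic rate r = 0.104/12 per month; n is counted in months.
With n = 360: PMT = 100,000 / ([((1+r)^n − 1)/r] × (1+r)) = $40.26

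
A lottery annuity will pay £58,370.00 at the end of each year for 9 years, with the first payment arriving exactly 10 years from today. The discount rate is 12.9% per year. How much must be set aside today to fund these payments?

£100,883.05

Ordinary annuity of 9 payments, first payment at period 10.
Periodic rate r = 0.129 per year.
The ordinary-annuity PV formula values the stream one period before the first payment (period 9); discount that back 9 periods:
PV₀ = 58,370 × [1 − (1+r)^−9] / r × (1+r)^−9 = £100,883.05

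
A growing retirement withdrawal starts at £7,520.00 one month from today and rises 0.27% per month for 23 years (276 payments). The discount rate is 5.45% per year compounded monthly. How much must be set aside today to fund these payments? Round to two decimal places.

£1,622,599.74

Periodic rate r = 0.0545/12 per month; n is counted in months.
Growing ordinary annuity: PV = PMT₁ × [1 − ((1+g)/(1+r))^n] / (r − g) = 7,520 × [1 − ((1+0.0027)/(1+r))^276] / (r − 0.0027) = £1,622,599.74.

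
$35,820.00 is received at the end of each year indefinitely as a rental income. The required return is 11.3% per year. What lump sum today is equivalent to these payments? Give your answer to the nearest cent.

Periodic rate r = 0.113 per year.
Level perpetuity: PV = PMT / r = 35,820 / (0.113) = $316,991.15.

$316,991.15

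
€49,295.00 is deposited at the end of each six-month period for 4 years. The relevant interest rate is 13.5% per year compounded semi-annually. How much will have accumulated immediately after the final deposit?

This is an ordinary annuity: 8 deposits of €49,295.00 at the end of each six-month period.
Periodic rate r = 0.135/2 per half-year; n is counted in half-years.
FV = PMT × [((1+r)^n − 1)/r] = 49,295 × [(1+r)^8 − 1] / r = €501,225.68

€501,225.68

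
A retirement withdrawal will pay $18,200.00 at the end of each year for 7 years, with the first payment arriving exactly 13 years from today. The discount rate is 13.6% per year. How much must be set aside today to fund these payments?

$17,105.85

Ordinary annuity of 7 payments, first payment at period 13.
Periodic rate r = 0.136 per year.
The ordinary-annuity PV formula values the stream one period before the first payment (period 12); discount that back 12 periods:
PV₀ = 18,200 × [1 − (1+r)^−7] / r × (1+r)^−12 = $17,105.85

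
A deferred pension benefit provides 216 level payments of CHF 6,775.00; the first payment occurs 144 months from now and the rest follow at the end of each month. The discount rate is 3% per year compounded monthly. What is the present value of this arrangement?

CHF 790,481.77

Ordinary annuity of 216 payments, first payment at period 144.
Periodic rate r = 0.03/12 per month; n is counted in months.
The ordinary-annuity PV formula values the stream one period before the first payment (period 143); discount that back 143 periods:
PV₀ = 6,775 × [1 − (1+r)^−216] / r × (1+r)^−143 = CHF 790,481.77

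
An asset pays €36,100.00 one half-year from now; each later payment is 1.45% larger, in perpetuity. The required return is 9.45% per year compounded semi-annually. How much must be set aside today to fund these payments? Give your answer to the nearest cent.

Periodic rate r = 0.0945/2 per half-year.
Growing perpetuity (Gordon): PV = PMT₁ / (r − g) = 36,100 / (r − 0.0145) = €1,102,290.08.

€1,102,290.08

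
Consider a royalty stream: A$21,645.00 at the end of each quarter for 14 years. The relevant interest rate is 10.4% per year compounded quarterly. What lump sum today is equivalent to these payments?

This is an ordinary annuity: 56 payments of A$21,645.00 at the end of each quarter.
Periodic rate r = 0.104/4 per quarter; n is counted in quarters.
PV = PMT × [(1 − (1+r)^−n)/r] = 21,645 × [1 − (1+r)^−56] / r = A$634,742.92

A$634,742.92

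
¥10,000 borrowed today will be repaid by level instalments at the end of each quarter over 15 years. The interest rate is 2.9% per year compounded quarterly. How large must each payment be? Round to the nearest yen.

¥206

Level ordinary annuity; solve PV = PMT × [(1 − (1+r)^−n)/r] for PMT.
Periodic rate r = 0.029/4 per quarter; n is counted in quarters.
With n = 60: PMT = 10,000 / ([(1 − (1+r)^−n)/r]) = ¥206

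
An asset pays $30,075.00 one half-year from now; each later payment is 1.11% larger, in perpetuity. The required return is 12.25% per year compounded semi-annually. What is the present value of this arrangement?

$599,700.90

Periodic rate r = 0.1225/2 per half-year.
Growing perpetuity (Gordon): PV = PMT₁ / (r − g) = 30,075 / (r − 0.0111) = $599,700.90.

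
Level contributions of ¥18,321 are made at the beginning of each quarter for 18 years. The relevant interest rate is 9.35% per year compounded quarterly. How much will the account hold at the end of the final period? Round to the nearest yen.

This is an annuity due: 72 deposits of ¥18,321 at the beginning of each quarter.
Periodic rate r = 0.0935/4 per quarter; n is counted in quarters.
FV = PMT × [((1+r)^n − 1)/r] × (1+r) = 18,321 × [(1+r)^72 − 1] / r × (1+r) = ¥3,431,770

¥3,431,770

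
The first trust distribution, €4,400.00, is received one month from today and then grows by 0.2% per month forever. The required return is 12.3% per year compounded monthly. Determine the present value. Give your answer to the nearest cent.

Periodic rate r = 0.123/12 per month.
Growing perpetuity (Gordon): PV = PMT₁ / (r − g) = 4,400 / (r − 0.002) = €533,333.33.

€533,333.33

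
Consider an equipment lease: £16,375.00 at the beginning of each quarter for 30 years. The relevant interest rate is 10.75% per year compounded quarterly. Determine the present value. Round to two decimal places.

£599,721.15

This is an annuity due: 120 payments of £16,375.00 at the beginning of each quarter.
Periodic rate r = 0.1075/4 per quarter; n is counted in quarters.
PV = PMT × [(1 − (1+r)^−n)/r] × (1+r) = 16,375 × [1 − (1+r)^−120] / r × (1+r) = £599,721.15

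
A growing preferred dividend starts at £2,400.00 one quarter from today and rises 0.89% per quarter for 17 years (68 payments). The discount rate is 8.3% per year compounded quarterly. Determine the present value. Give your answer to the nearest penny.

Periodic rate r = 0.083/4 per quarter; n is counted in quarters.
Growing ordinary annuity: PV = PMT₁ × [1 − ((1+g)/(1+r))^n] / (r − g) = 2,400 × [1 − ((1+0.0089)/(1+r))^68] / (r − 0.0089) = £110,984.09.

£110,984.09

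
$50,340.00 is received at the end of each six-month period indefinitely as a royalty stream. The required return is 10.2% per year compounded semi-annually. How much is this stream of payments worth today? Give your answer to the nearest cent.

Periodic rate r = 0.102/2 per half-year.
Level perpetuity: PV = PMT / r = 50,340 / (0.102/2) = $987,058.82.

$987,058.82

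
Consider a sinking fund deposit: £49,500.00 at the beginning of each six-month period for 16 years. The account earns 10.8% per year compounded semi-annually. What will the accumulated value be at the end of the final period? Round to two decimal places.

This is an annuity due: 32 deposits of £49,500.00 at the beginning of each six-month period.
Periodic rate r = 0.108/2 per half-year; n is counted in half-years.
FV = PMT × [((1+r)^n − 1)/r] × (1+r) = 49,500 × [(1+r)^32 − 1] / r × (1+r) = £4,233,213.80

£4,233,213.80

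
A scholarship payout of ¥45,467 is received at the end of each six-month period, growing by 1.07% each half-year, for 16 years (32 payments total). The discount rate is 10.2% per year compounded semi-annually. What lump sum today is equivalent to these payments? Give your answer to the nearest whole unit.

Periodic rate r = 0.102/2 per half-year; n is counted in half-years.
Growing ordinary annuity: PV = PMT₁ × [1 − ((1+g)/(1+r))^n] / (r − g) = 45,467 × [1 − ((1+0.0107)/(1+r))^32] / (r − 0.0107) = ¥805,351.

¥805,351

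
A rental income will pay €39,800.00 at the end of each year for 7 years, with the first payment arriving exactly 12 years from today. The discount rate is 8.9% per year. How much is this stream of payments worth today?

€78,678.83

Ordinary annuity of 7 payments, first payment at period 12.
Periodic rate r = 0.089 per year.
The ordinary-annuity PV formula values the stream one period before the first payment (period 11); discount that back 11 periods:
PV₀ = 39,800 × [1 − (1+r)^−7] / r × (1+r)^−11 = €78,678.83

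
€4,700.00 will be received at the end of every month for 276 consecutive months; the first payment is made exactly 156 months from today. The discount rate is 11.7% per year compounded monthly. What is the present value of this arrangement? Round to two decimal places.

Ordinary annuity of 276 payments, first payment at period 156.
Periodic rate r = 0.117/12 per month; n is counted in months.
The ordinary-annuity PV formula values the stream one period before the first payment (period 155); discount that back 155 periods:
PV₀ = 4,700 × [1 − (1+r)^−276] / r × (1+r)^−155 = €99,777.58

€99,777.58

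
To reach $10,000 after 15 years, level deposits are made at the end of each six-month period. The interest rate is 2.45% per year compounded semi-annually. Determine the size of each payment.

$277.84

Level ordinary annuity; solve FV = PMT × [((1+r)^n − 1)/r] for PMT.
Periodic rate r = 0.0245/2 per half-year; n is counted in half-years.
With n = 30: PMT = 10,000 / ([((1+r)^n − 1)/r]) = $277.84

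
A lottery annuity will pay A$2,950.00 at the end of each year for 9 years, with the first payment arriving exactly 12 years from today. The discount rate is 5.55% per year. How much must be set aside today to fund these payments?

A$11,296.61

Ordinary annuity of 9 payments, first payment at period 12.
Periodic rate r = 0.0555 per year.
The ordinary-annuity PV formula values the stream one period before the first payment (period 11); discount that back 11 periods:
PV₀ = 2,950 × [1 − (1+r)^−9] / r × (1+r)^−11 = A$11,296.61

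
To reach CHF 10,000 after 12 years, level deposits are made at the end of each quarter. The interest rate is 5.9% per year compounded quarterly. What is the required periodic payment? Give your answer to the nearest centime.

CHF 144.68

Level ordinary annuity; solve FV = PMT × [((1+r)^n − 1)/r] for PMT.
Periodic rate r = 0.059/4 per quarter; n is counted in quarters.
With n = 48: PMT = 10,000 / ([((1+r)^n − 1)/r]) = CHF 144.68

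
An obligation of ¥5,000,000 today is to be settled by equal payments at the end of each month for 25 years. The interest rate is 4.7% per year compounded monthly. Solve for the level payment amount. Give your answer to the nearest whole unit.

Level ordinary annuity; solve PV = PMT × [(1 − (1+r)^−n)/r] for PMT.
Periodic rate r = 0.047/12 per month; n is counted in months.
With n = 300: PMT = 5,000,000 / ([(1 − (1+r)^−n)/r]) = ¥28,362

¥28,362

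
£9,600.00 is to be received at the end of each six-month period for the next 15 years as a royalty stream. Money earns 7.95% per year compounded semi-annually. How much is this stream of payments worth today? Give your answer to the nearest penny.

This is an ordinary annuity: 30 payments of £9,600.00 at the end of each six-month period.
Periodic rate r = 0.0795/2 per half-year; n is counted in half-years.
PV = PMT × [(1 − (1+r)^−n)/r] = 9,600 × [1 − (1+r)^−30] / r = £166,508.58

£166,508.58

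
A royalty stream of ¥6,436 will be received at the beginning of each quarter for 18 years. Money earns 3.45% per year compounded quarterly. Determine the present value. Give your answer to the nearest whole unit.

¥347,087

This is an annuity due: 72 payments of ¥6,436 at the beginning of each quarter.
Periodic rate r = 0.0345/4 per quarter; n is counted in quarters.
PV = PMT × [(1 − (1+r)^−n)/r] × (1+r) = 6,436 × [1 − (1+r)^−72] / r × (1+r) = ¥347,087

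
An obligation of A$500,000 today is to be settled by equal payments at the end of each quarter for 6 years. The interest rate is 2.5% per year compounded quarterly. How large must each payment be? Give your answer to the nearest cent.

Level ordinary annuity; solve PV = PMT × [(1 − (1+r)^−n)/r] for PMT.
Periodic rate r = 0.025/4 per quarter; n is counted in quarters.
With n = 24: PMT = 500,000 / ([(1 − (1+r)^−n)/r]) = A$22,499.80

A$22,499.80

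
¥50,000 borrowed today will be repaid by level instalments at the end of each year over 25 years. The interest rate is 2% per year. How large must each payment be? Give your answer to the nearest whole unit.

¥2,561

Level ordinary annuity; solve PV = PMT × [(1 − (1+r)^−n)/r] for PMT.
Periodic rate r = 0.02 per year.
With n = 25: PMT = 50,000 / ([(1 − (1+r)^−n)/r]) = ¥2,561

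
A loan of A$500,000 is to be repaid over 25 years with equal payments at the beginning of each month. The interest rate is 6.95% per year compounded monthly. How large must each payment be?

Level annuity due; solve PV = PMT × [(1 − (1+r)^−n)/r] × (1+r) for PMT.
Periodic rate r = 0.0695/12 per month; n is counted in months.
With n = 300: PMT = 500,000 / ([(1 − (1+r)^−n)/r] × (1+r)) = A$3,497.71

A$3,497.71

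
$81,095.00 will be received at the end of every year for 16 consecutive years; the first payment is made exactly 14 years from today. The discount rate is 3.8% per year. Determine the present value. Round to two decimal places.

Ordinary annuity of 16 payments, first payment at period 14.
Periodic rate r = 0.038 per year.
The ordinary-annuity PV formula values the stream one period before the first payment (period 13); discount that back 13 periods:
PV₀ = 81,095 × [1 − (1+r)^−16] / r × (1+r)^−13 = $590,568.71

$590,568.71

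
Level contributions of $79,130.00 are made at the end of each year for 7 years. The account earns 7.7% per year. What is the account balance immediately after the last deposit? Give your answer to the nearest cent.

This is an ordinary annuity: 7 deposits of $79,130.00 at the end of each year.
Periodic rate r = 0.077 per year.
FV = PMT × [((1+r)^n − 1)/r] = 79,130 × [(1+r)^7 − 1] / r = $699,608.19

$699,608.19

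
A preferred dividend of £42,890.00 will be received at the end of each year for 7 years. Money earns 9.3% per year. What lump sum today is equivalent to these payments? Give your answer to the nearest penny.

£213,707.44

This is an ordinary annuity: 7 payments of £42,890.00 at the end of each year.
Periodic rate r = 0.093 per year.
PV = PMT × [(1 − (1+r)^−n)/r] = 42,890 × [1 − (1+r)^−7] / r = £213,707.44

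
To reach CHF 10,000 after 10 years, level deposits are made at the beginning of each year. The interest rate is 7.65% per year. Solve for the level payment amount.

CHF 651.98

Level annuity due; solve FV = PMT × [((1+r)^n − 1)/r] × (1+r) for PMT.
Periodic rate r = 0.0765 per year.
With n = 10: PMT = 10,000 / ([((1+r)^n − 1)/r] × (1+r)) = CHF 651.98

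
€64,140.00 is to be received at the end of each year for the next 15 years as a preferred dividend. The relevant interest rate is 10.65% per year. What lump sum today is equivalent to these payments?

This is an ordinary annuity: 15 payments of €64,140.00 at the end of each year.
Periodic rate r = 0.1065 per year.
PV = PMT × [(1 − (1+r)^−n)/r] = 64,140 × [1 − (1+r)^−15] / r = €470,273.54

€470,273.54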